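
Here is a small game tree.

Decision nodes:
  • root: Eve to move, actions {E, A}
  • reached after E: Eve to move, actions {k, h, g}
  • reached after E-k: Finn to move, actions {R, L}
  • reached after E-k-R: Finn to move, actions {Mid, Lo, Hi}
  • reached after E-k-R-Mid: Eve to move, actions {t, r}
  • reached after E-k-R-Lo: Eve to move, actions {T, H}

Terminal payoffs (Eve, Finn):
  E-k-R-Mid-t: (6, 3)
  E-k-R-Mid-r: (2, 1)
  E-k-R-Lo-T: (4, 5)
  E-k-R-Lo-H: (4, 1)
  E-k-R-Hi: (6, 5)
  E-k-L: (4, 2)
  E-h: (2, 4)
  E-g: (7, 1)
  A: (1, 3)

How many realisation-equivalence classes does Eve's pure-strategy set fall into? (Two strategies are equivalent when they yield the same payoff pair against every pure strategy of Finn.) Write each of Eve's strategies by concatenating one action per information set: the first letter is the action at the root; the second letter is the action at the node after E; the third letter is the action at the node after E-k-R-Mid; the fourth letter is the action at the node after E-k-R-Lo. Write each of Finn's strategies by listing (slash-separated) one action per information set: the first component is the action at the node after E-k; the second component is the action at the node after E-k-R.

Eve has 24 pure strategies: EktT, EktH, EkrT, EkrH, EhtT, EhtH, EhrT, EhrH, EgtT, EgtH, EgrT, EgrH, AktT, AktH, AkrT, AkrH, AhtT, AhtH, AhrT, AhrH, AgtT, AgtH, AgrT, AgrH. Columns: R/Mid, R/Lo, R/Hi, L/Mid, L/Lo, L/Hi.
{EktT} → row (6,3) (4,5) (6,5) (4,2) (4,2) (4,2)
{EktH} → row (6,3) (4,1) (6,5) (4,2) (4,2) (4,2)
{EkrT} → row (2,1) (4,5) (6,5) (4,2) (4,2) (4,2)
{EkrH} → row (2,1) (4,1) (6,5) (4,2) (4,2) (4,2)
{EhtT, EhtH, EhrT, EhrH} → row (2,4) (2,4) (2,4) (2,4) (2,4) (2,4)
{EgtT, EgtH, EgrT, EgrH} → row (7,1) (7,1) (7,1) (7,1) (7,1) (7,1)
{AktT, AktH, AkrT, AkrH, AhtT, AhtH, AhrT, AhrH, AgtT, AgtH, AgrT, AgrH} → row (1,3) (1,3) (1,3) (1,3) (1,3) (1,3)
That's 7 distinct rows out of 24 strategies.

7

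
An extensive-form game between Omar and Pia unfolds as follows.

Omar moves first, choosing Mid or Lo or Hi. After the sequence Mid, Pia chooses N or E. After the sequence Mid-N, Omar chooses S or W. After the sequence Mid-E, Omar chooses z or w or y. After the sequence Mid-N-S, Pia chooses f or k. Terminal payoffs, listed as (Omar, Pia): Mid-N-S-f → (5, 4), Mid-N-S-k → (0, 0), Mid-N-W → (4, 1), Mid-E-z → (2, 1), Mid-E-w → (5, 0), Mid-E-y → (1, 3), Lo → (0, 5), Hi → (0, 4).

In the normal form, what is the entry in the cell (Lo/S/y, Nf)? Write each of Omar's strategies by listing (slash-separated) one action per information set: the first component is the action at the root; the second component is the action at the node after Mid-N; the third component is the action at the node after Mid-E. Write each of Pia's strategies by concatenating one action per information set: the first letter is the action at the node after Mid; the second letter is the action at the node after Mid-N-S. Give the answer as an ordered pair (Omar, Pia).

Trace the play path from the root:
  Omar plays Lo
→ terminal payoff (0, 5).
(Omar's choice at the node after Mid-N is never reached on this path, so it doesn't affect the outcome.)

(0, 5)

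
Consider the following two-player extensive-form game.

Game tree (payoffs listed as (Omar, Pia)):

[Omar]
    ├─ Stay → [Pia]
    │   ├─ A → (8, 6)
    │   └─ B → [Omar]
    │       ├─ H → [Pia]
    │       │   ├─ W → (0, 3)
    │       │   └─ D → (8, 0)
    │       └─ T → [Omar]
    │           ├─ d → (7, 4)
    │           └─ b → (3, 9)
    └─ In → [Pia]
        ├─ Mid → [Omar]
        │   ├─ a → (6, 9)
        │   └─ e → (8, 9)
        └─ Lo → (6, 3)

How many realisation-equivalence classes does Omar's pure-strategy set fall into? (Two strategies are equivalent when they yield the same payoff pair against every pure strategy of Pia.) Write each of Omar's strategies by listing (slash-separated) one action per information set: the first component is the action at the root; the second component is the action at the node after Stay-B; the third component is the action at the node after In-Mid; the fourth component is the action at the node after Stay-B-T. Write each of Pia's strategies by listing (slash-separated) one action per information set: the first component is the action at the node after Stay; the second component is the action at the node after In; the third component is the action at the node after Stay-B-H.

Omar has 16 pure strategies: Stay/H/a/d, Stay/H/a/b, Stay/H/e/d, Stay/H/e/b, Stay/T/a/d, Stay/T/a/b, Stay/T/e/d, Stay/T/e/b, In/H/a/d, In/H/a/b, In/H/e/d, In/H/e/b, In/T/a/d, In/T/a/b, In/T/e/d, In/T/e/b. Columns: A/Mid/W, A/Mid/D, A/Lo/W, A/Lo/D, B/Mid/W, B/Mid/D, B/Lo/W, B/Lo/D.
{Stay/H/a/d, Stay/H/a/b, Stay/H/e/d, Stay/H/e/b} → row (8,6) (8,6) (8,6) (8,6) (0,3) (8,0) (0,3) (8,0)
{Stay/T/a/d, Stay/T/e/d} → row (8,6) (8,6) (8,6) (8,6) (7,4) (7,4) (7,4) (7,4)
{Stay/T/a/b, Stay/T/e/b} → row (8,6) (8,6) (8,6) (8,6) (3,9) (3,9) (3,9) (3,9)
{In/H/a/d, In/H/a/b, In/T/a/d, In/T/a/b} → row (6,9) (6,9) (6,3) (6,3) (6,9) (6,9) (6,3) (6,3)
{In/H/e/d, In/H/e/b, In/T/e/d, In/T/e/b} → row (8,9) (8,9) (6,3) (6,3) (8,9) (8,9) (6,3) (6,3)
That's 5 distinct rows out of 16 strategies.

5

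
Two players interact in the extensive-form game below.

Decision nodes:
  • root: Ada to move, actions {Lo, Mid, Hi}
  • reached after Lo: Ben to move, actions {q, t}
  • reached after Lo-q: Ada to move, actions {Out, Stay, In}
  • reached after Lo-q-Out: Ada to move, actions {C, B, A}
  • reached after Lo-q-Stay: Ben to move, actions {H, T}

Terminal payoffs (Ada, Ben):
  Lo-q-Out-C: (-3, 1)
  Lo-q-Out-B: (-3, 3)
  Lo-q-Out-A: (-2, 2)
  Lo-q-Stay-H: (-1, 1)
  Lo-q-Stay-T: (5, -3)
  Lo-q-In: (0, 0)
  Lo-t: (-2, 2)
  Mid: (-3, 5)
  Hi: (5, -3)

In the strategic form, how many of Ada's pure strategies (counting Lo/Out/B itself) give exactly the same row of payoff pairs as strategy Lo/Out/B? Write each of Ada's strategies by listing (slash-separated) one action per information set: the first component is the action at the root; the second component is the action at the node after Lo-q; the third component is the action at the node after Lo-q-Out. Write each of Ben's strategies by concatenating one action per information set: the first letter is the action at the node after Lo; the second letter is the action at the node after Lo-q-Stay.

Row for Lo/Out/B (columns qH, qT, tH, tT): (-3,3) (-3,3) (-2,2) (-2,2).
Every one of Ada's information sets is on the play path for some reply by Ben when Ada follows Lo/Out/B.
Changing the action at any of them therefore changes at least one column, so only Lo/Out/B itself gives this row.

1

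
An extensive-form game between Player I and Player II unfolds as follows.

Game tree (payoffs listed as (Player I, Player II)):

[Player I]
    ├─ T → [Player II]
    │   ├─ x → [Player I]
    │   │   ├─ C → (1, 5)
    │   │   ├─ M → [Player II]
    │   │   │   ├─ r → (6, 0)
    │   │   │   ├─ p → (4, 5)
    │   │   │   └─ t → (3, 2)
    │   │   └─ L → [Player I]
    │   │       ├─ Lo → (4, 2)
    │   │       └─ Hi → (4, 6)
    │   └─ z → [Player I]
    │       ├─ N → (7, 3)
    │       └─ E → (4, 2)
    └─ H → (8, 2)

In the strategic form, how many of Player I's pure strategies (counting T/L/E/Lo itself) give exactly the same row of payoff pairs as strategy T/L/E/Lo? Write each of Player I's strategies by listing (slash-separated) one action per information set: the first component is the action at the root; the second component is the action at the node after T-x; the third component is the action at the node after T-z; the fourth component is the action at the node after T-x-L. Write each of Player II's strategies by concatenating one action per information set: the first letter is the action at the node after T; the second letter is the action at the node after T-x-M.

1

Row for T/L/E/Lo (columns xr, xp, xt, zr, zp, zt): (4,2) (4,2) (4,2) (4,2) (4,2) (4,2).
Every one of Player I's information sets is on the play path for some reply by Player II when Player I follows T/L/E/Lo.
Changing the action at any of them therefore changes at least one column, so only T/L/E/Lo itself gives this row.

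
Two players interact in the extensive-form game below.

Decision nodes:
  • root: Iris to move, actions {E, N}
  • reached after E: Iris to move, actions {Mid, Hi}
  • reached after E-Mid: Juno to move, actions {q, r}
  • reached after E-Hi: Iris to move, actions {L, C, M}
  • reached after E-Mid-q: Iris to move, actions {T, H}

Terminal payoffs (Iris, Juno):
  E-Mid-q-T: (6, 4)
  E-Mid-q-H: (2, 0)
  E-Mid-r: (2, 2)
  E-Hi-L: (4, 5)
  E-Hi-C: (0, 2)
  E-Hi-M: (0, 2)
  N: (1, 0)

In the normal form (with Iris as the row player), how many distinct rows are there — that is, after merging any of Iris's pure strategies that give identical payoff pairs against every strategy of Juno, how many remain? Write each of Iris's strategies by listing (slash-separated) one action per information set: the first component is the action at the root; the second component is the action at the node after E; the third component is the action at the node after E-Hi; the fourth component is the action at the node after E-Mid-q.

Iris has 24 pure strategies: E/Mid/L/T, E/Mid/L/H, E/Mid/C/T, E/Mid/C/H, E/Mid/M/T, E/Mid/M/H, E/Hi/L/T, E/Hi/L/H, E/Hi/C/T, E/Hi/C/H, E/Hi/M/T, E/Hi/M/H, N/Mid/L/T, N/Mid/L/H, N/Mid/C/T, N/Mid/C/H, N/Mid/M/T, N/Mid/M/H, N/Hi/L/T, N/Hi/L/H, N/Hi/C/T, N/Hi/C/H, N/Hi/M/T, N/Hi/M/H. Columns: q, r.
{E/Mid/L/T, E/Mid/C/T, E/Mid/M/T} → row (6,4) (2,2)
{E/Mid/L/H, E/Mid/C/H, E/Mid/M/H} → row (2,0) (2,2)
{E/Hi/L/T, E/Hi/L/H} → row (4,5) (4,5)
{E/Hi/C/T, E/Hi/C/H, E/Hi/M/T, E/Hi/M/H} → row (0,2) (0,2)
{N/Mid/L/T, N/Mid/L/H, N/Mid/C/T, N/Mid/C/H, N/Mid/M/T, N/Mid/M/H, N/Hi/L/T, N/Hi/L/H, N/Hi/C/T, N/Hi/C/H, N/Hi/M/T, N/Hi/M/H} → row (1,0) (1,0)
That's 5 distinct rows out of 24 strategies.

5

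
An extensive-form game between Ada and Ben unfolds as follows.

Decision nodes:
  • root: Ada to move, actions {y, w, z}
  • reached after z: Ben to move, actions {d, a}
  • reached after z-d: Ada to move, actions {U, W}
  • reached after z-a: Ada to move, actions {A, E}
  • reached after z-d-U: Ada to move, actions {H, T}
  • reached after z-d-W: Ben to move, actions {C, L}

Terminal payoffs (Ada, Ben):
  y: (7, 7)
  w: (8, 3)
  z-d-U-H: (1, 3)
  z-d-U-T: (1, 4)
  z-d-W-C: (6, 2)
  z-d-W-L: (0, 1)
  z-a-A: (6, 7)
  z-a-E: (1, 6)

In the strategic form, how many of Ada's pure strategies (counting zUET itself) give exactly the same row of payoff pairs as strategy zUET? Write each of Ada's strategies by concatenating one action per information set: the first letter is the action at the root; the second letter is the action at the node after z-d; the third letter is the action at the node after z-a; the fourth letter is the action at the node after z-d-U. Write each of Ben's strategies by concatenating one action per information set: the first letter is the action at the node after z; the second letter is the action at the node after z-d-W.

Row for zUET (columns dC, dL, aC, aL): (1,4) (1,4) (1,6) (1,6).
Every one of Ada's information sets is on the play path for some reply by Ben when Ada follows zUET.
Changing the action at any of them therefore changes at least one column, so only zUET itself gives this row.

1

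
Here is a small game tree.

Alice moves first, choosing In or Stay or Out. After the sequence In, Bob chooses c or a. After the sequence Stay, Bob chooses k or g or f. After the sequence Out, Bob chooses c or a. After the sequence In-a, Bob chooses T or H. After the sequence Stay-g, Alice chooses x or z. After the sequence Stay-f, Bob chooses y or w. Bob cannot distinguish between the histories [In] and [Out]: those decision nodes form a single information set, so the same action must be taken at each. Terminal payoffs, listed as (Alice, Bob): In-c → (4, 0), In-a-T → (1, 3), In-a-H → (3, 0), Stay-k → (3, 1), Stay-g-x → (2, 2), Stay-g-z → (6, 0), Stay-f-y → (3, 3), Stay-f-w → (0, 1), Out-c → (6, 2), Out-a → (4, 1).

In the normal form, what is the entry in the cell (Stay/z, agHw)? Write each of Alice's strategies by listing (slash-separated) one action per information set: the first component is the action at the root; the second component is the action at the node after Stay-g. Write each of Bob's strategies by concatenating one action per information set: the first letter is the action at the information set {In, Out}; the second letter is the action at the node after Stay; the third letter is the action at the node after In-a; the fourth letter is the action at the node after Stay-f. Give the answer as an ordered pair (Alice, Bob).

Trace the play path from the root:
  Alice plays Stay
  Bob plays g at [Stay]
  Alice plays z at [Stay-g]
→ terminal payoff (6, 0).
(Bob's choice at the information set {In, Out} is never reached on this path, so it doesn't affect the outcome.)

(6, 0)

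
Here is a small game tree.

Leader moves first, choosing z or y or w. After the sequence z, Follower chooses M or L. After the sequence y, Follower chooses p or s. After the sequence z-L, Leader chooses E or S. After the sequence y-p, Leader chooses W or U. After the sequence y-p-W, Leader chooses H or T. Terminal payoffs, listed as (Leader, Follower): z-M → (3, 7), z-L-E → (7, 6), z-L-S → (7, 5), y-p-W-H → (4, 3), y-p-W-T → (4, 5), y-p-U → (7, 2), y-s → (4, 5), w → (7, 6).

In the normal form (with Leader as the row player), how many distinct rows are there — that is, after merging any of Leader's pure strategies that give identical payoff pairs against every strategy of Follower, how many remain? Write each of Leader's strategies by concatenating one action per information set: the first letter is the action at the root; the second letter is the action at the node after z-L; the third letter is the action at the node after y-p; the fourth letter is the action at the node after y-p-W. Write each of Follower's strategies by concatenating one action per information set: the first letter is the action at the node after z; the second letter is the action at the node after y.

Leader has 24 pure strategies: zEWH, zEWT, zEUH, zEUT, zSWH, zSWT, zSUH, zSUT, yEWH, yEWT, yEUH, yEUT, ySWH, ySWT, ySUH, ySUT, wEWH, wEWT, wEUH, wEUT, wSWH, wSWT, wSUH, wSUT. Columns: Mp, Ms, Lp, Ls.
{zEWH, zEWT, zEUH, zEUT} → row (3,7) (3,7) (7,6) (7,6)
{zSWH, zSWT, zSUH, zSUT} → row (3,7) (3,7) (7,5) (7,5)
{yEWH, ySWH} → row (4,3) (4,5) (4,3) (4,5)
{yEWT, ySWT} → row (4,5) (4,5) (4,5) (4,5)
{yEUH, yEUT, ySUH, ySUT} → row (7,2) (4,5) (7,2) (4,5)
{wEWH, wEWT, wEUH, wEUT, wSWH, wSWT, wSUH, wSUT} → row (7,6) (7,6) (7,6) (7,6)
That's 6 distinct rows out of 24 strategies.

6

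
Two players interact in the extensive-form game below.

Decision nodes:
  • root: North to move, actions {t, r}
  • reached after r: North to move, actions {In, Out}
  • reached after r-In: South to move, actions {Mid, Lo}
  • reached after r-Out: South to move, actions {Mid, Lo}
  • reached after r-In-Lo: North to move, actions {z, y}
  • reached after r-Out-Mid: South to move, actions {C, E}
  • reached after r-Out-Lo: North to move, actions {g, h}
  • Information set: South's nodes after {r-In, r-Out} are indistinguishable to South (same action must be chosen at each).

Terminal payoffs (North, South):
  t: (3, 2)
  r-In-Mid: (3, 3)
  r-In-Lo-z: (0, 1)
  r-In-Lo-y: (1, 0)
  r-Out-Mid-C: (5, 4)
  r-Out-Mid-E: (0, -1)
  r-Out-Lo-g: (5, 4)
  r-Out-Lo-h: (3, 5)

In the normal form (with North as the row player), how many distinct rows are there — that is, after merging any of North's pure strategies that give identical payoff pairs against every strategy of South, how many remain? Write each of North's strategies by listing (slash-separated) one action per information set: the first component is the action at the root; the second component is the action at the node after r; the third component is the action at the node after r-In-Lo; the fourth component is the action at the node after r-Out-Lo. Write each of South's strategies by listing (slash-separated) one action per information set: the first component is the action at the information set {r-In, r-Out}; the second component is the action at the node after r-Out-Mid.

North has 16 pure strategies: t/In/z/g, t/In/z/h, t/In/y/g, t/In/y/h, t/Out/z/g, t/Out/z/h, t/Out/y/g, t/Out/y/h, r/In/z/g, r/In/z/h, r/In/y/g, r/In/y/h, r/Out/z/g, r/Out/z/h, r/Out/y/g, r/Out/y/h. Columns: Mid/C, Mid/E, Lo/C, Lo/E.
{t/In/z/g, t/In/z/h, t/In/y/g, t/In/y/h, t/Out/z/g, t/Out/z/h, t/Out/y/g, t/Out/y/h} → row (3,2) (3,2) (3,2) (3,2)
{r/In/z/g, r/In/z/h} → row (3,3) (3,3) (0,1) (0,1)
{r/In/y/g, r/In/y/h} → row (3,3) (3,3) (1,0) (1,0)
{r/Out/z/g, r/Out/y/g} → row (5,4) (0,-1) (5,4) (5,4)
{r/Out/z/h, r/Out/y/h} → row (5,4) (0,-1) (3,5) (3,5)
That's 5 distinct rows out of 16 strategies.

5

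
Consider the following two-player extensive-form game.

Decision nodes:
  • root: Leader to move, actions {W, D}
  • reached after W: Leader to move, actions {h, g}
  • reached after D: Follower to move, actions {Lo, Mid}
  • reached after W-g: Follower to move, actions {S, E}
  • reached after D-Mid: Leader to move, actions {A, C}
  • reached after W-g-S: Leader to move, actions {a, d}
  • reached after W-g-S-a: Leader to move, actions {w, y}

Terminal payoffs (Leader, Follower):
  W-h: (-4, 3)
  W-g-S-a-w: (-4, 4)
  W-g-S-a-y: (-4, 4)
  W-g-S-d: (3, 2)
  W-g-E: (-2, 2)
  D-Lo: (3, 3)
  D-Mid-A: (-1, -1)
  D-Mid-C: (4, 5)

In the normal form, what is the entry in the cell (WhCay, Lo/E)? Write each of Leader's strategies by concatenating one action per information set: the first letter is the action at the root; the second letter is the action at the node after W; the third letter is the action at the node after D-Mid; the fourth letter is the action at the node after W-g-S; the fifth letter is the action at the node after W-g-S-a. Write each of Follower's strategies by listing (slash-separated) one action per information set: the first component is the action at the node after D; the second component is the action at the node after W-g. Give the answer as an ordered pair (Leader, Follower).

Trace the play path from the root:
  Leader plays W
  Leader plays h at [W]
→ terminal payoff (-4, 3).
(Leader's choice at the node after D-Mid is never reached on this path, so it doesn't affect the outcome.)

(-4, 3)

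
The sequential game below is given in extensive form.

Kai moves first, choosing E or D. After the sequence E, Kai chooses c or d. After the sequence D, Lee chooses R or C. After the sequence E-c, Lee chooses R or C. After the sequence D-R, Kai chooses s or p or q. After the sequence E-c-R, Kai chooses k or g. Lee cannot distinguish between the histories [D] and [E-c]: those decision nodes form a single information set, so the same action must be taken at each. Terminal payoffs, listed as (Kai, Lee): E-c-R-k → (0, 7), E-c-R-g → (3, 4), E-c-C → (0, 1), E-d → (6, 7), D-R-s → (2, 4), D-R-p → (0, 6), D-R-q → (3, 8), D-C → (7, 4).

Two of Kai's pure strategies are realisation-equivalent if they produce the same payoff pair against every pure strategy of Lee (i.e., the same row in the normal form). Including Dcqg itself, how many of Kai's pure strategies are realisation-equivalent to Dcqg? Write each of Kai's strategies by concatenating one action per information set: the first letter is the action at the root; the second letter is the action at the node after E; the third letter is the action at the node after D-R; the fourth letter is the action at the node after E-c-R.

4

Row for Dcqg (columns R, C): (3,8) (7,4).
Under Dcqg, Kai's choice at the node after E and at the node after E-c-R can never be reached regardless of what Lee does, so varying those choices leaves every outcome unchanged.
Holding the reachable choices fixed and varying the unreachable ones freely already gives 2 × 2 = 4 equivalent strategies.
No other strategy reproduces this row, so those 4 are the full class: Dcqk, Dcqg, Ddqk, Ddqg.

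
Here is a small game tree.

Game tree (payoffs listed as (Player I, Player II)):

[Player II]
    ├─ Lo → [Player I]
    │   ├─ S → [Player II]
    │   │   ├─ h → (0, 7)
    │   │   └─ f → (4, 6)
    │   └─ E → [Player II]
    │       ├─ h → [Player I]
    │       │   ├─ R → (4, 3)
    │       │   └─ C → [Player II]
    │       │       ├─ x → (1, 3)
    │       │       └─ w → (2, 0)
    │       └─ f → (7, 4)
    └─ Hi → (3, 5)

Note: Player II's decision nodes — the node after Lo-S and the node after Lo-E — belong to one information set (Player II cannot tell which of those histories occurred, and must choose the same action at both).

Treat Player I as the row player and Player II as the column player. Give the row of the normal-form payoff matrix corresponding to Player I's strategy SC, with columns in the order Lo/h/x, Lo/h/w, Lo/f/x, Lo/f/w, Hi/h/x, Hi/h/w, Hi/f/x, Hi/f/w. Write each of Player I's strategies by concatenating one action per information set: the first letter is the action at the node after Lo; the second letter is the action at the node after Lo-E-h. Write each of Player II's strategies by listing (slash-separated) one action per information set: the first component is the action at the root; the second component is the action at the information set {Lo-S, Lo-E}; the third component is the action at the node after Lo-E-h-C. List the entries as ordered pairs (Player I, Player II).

(0,7) (0,7) (4,6) (4,6) (3,5) (3,5) (3,5) (3,5)

vs Lo/h/x: Player II plays Lo → Player I plays S at [Lo] → Player II plays h at [Lo-S] → (0, 7)
vs Lo/h/w: Player II plays Lo → Player I plays S at [Lo] → Player II plays h at [Lo-S] → (0, 7)
vs Lo/f/x: Player II plays Lo → Player I plays S at [Lo] → Player II plays f at [Lo-S] → (4, 6)
vs Lo/f/w: Player II plays Lo → Player I plays S at [Lo] → Player II plays f at [Lo-S] → (4, 6)
vs Hi/h/x: Player II plays Hi → (3, 5)
vs Hi/h/w: Player II plays Hi → (3, 5)
vs Hi/f/x: Player II plays Hi → (3, 5)
vs Hi/f/w: Player II plays Hi → (3, 5)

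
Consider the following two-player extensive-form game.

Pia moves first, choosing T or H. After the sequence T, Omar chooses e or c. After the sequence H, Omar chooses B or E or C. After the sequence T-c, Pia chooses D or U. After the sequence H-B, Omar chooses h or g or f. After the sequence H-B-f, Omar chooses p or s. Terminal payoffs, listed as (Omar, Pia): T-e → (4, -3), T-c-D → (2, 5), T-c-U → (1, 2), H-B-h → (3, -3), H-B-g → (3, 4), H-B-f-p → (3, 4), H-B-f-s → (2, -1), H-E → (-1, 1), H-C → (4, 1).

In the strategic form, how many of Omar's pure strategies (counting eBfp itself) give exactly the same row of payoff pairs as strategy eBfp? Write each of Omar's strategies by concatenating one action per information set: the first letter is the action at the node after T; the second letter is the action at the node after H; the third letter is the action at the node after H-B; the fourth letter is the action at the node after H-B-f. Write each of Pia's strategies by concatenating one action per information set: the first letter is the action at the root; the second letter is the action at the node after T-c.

Row for eBfp (columns TD, TU, HD, HU): (4,-3) (4,-3) (3,4) (3,4).
Every one of Omar's information sets is on the play path for some reply by Pia when Omar follows eBfp.
Even so, eBgp, eBgs happen to produce the same payoff in every column — so 3 strategies share this row.

3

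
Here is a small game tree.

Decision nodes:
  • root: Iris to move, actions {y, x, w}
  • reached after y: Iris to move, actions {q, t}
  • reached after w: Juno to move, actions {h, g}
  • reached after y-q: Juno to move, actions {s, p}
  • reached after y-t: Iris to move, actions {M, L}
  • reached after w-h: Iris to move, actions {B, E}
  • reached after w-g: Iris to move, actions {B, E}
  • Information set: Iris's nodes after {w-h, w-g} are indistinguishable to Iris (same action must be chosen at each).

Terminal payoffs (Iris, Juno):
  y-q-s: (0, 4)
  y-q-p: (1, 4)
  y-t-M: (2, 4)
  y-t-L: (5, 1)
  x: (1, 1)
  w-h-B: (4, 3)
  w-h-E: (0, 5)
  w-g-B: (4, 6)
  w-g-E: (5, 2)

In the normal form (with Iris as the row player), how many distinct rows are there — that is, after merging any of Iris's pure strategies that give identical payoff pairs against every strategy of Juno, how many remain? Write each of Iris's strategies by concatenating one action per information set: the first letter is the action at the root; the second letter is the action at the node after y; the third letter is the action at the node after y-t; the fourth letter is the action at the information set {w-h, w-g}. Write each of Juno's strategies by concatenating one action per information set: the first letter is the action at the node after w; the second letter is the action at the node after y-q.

Iris has 24 pure strategies: yqMB, yqME, yqLB, yqLE, ytMB, ytME, ytLB, ytLE, xqMB, xqME, xqLB, xqLE, xtMB, xtME, xtLB, xtLE, wqMB, wqME, wqLB, wqLE, wtMB, wtME, wtLB, wtLE. Columns: hs, hp, gs, gp.
{yqMB, yqME, yqLB, yqLE} → row (0,4) (1,4) (0,4) (1,4)
{ytMB, ytME} → row (2,4) (2,4) (2,4) (2,4)
{ytLB, ytLE} → row (5,1) (5,1) (5,1) (5,1)
{xqMB, xqME, xqLB, xqLE, xtMB, xtME, xtLB, xtLE} → row (1,1) (1,1) (1,1) (1,1)
{wqMB, wqLB, wtMB, wtLB} → row (4,3) (4,3) (4,6) (4,6)
{wqME, wqLE, wtME, wtLE} → row (0,5) (0,5) (5,2) (5,2)
That's 6 distinct rows out of 24 strategies.

6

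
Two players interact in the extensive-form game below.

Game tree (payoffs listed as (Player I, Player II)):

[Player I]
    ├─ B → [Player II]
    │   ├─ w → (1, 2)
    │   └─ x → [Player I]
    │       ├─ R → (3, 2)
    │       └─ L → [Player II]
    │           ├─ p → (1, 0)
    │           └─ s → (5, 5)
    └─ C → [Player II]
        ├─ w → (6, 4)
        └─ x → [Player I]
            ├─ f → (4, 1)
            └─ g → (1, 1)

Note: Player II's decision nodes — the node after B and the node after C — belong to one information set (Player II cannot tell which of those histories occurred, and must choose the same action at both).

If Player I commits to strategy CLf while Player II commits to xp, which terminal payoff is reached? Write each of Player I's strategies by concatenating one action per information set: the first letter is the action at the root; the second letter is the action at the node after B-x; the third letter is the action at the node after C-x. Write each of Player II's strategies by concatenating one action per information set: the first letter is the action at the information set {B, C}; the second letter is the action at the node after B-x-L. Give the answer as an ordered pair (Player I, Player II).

Trace the play path from the root:
  Player I plays C
  Player II plays x at [C]
  Player I plays f at [C-x]
→ terminal payoff (4, 1).
(Player I's choice at the node after B-x is never reached on this path, so it doesn't affect the outcome.)

(4, 1)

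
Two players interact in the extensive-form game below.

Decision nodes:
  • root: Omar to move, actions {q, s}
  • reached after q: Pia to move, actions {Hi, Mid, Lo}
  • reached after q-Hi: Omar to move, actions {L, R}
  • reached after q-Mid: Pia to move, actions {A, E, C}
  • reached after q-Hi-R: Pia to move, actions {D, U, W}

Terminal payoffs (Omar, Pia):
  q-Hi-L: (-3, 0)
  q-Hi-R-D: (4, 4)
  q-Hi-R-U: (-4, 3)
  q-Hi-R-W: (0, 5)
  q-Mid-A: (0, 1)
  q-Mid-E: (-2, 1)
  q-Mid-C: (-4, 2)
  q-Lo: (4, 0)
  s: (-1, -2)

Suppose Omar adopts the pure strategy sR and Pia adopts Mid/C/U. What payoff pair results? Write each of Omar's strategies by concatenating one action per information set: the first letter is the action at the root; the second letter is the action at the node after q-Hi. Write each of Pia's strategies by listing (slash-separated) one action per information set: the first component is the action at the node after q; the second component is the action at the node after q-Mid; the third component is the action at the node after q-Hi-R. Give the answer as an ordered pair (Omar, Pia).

Trace the play path from the root:
  Omar plays s
→ terminal payoff (-1, -2).
(Omar's choice at the node after q-Hi is never reached on this path, so it doesn't affect the outcome.)

(-1, -2)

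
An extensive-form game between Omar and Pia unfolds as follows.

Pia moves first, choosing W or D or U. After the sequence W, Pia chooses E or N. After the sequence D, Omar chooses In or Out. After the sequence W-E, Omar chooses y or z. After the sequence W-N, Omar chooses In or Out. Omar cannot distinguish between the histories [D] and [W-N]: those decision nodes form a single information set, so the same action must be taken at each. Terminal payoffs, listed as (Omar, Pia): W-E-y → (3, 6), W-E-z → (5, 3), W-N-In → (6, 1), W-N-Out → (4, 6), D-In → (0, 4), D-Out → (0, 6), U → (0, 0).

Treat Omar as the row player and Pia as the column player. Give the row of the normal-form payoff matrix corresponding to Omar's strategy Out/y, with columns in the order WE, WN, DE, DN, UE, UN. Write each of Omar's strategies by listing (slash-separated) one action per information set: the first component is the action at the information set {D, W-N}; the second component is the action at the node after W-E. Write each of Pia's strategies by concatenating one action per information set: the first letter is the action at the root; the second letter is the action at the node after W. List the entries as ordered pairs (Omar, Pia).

vs WE: Pia plays W → Pia plays E at [W] → Omar plays y at [W-E] → (3, 6)
vs WN: Pia plays W → Pia plays N at [W] → Omar plays Out at [W-N] → (4, 6)
vs DE: Pia plays D → Omar plays Out at [D] → (0, 6)
vs DN: Pia plays D → Omar plays Out at [D] → (0, 6)
vs UE: Pia plays U → (0, 0)
vs UN: Pia plays U → (0, 0)

(3,6) (4,6) (0,6) (0,6) (0,0) (0,0)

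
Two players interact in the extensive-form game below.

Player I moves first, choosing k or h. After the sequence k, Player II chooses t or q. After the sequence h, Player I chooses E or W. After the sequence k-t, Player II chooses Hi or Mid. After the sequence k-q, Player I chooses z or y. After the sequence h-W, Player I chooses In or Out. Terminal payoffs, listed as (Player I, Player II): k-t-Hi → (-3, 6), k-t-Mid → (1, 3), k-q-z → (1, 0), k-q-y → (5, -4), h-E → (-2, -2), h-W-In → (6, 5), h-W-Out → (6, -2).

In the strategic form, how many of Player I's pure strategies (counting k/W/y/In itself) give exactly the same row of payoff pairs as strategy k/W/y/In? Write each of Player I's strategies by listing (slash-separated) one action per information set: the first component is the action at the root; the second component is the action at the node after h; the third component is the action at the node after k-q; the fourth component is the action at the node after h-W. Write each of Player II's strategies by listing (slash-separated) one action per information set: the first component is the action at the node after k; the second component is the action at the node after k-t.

Row for k/W/y/In (columns t/Hi, t/Mid, q/Hi, q/Mid): (-3,6) (1,3) (5,-4) (5,-4).
Under k/W/y/In, Player I's choice at the node after h and at the node after h-W can never be reached regardless of what Player II does, so varying those choices leaves every outcome unchanged.
Holding the reachable choices fixed and varying the unreachable ones freely already gives 2 × 2 = 4 equivalent strategies.
No other strategy reproduces this row, so those 4 are the full class: k/E/y/In, k/E/y/Out, k/W/y/In, k/W/y/Out.

4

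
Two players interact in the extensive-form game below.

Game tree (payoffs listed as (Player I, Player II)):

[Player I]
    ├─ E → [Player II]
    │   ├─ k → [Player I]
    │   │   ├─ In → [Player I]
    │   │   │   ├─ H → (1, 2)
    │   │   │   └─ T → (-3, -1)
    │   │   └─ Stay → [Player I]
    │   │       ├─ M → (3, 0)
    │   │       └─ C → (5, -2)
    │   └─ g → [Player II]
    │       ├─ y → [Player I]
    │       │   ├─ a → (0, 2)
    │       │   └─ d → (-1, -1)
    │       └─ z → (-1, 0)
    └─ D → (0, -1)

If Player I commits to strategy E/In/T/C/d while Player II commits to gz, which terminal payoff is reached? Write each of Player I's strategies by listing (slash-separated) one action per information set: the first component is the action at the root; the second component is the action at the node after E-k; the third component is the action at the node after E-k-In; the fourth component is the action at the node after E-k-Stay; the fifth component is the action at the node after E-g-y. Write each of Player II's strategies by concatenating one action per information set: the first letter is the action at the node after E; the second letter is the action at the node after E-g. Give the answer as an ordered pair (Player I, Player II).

(-1, 0)

Trace the play path from the root:
  Player I plays E
  Player II plays g at [E]
  Player II plays z at [E-g]
→ terminal payoff (-1, 0).
(Player I's choice at the node after E-k is never reached on this path, so it doesn't affect the outcome.)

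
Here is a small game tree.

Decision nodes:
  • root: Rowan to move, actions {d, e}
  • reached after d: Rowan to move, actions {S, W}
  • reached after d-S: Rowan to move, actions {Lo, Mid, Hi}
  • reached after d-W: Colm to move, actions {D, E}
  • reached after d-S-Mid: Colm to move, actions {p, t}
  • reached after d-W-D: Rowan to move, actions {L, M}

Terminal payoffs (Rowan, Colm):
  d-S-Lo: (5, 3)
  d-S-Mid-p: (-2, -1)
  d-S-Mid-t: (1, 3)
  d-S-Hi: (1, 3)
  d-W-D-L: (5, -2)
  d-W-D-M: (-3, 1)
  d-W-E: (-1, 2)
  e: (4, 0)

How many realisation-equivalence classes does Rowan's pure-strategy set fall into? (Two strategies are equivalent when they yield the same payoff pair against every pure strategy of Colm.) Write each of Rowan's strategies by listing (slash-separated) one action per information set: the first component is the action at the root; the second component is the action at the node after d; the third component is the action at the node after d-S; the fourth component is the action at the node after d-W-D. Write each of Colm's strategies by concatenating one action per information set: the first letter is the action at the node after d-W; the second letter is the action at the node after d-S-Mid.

6

Rowan has 24 pure strategies: d/S/Lo/L, d/S/Lo/M, d/S/Mid/L, d/S/Mid/M, d/S/Hi/L, d/S/Hi/M, d/W/Lo/L, d/W/Lo/M, d/W/Mid/L, d/W/Mid/M, d/W/Hi/L, d/W/Hi/M, e/S/Lo/L, e/S/Lo/M, e/S/Mid/L, e/S/Mid/M, e/S/Hi/L, e/S/Hi/M, e/W/Lo/L, e/W/Lo/M, e/W/Mid/L, e/W/Mid/M, e/W/Hi/L, e/W/Hi/M. Columns: Dp, Dt, Ep, Et.
{d/S/Lo/L, d/S/Lo/M} → row (5,3) (5,3) (5,3) (5,3)
{d/S/Mid/L, d/S/Mid/M} → row (-2,-1) (1,3) (-2,-1) (1,3)
{d/S/Hi/L, d/S/Hi/M} → row (1,3) (1,3) (1,3) (1,3)
{d/W/Lo/L, d/W/Mid/L, d/W/Hi/L} → row (5,-2) (5,-2) (-1,2) (-1,2)
{d/W/Lo/M, d/W/Mid/M, d/W/Hi/M} → row (-3,1) (-3,1) (-1,2) (-1,2)
{e/S/Lo/L, e/S/Lo/M, e/S/Mid/L, e/S/Mid/M, e/S/Hi/L, e/S/Hi/M, e/W/Lo/L, e/W/Lo/M, e/W/Mid/L, e/W/Mid/M, e/W/Hi/L, e/W/Hi/M} → row (4,0) (4,0) (4,0) (4,0)
That's 6 distinct rows out of 24 strategies.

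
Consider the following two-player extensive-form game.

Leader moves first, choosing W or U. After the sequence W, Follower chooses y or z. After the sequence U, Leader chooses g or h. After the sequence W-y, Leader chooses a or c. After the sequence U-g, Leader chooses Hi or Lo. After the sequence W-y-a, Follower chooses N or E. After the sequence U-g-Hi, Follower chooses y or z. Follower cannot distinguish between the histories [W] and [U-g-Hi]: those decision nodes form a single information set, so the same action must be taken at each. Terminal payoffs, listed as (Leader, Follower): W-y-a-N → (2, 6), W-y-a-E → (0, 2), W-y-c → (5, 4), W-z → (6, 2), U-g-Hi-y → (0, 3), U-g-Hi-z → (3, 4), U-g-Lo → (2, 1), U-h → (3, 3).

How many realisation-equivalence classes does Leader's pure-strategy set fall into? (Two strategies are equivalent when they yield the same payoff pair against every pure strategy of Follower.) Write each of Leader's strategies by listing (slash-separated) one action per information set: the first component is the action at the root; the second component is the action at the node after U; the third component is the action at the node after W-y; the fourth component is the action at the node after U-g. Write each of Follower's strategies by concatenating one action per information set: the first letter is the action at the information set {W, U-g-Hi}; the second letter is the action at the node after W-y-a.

Leader has 16 pure strategies: W/g/a/Hi, W/g/a/Lo, W/g/c/Hi, W/g/c/Lo, W/h/a/Hi, W/h/a/Lo, W/h/c/Hi, W/h/c/Lo, U/g/a/Hi, U/g/a/Lo, U/g/c/Hi, U/g/c/Lo, U/h/a/Hi, U/h/a/Lo, U/h/c/Hi, U/h/c/Lo. Columns: yN, yE, zN, zE.
{W/g/a/Hi, W/g/a/Lo, W/h/a/Hi, W/h/a/Lo} → row (2,6) (0,2) (6,2) (6,2)
{W/g/c/Hi, W/g/c/Lo, W/h/c/Hi, W/h/c/Lo} → row (5,4) (5,4) (6,2) (6,2)
{U/g/a/Hi, U/g/c/Hi} → row (0,3) (0,3) (3,4) (3,4)
{U/g/a/Lo, U/g/c/Lo} → row (2,1) (2,1) (2,1) (2,1)
{U/h/a/Hi, U/h/a/Lo, U/h/c/Hi, U/h/c/Lo} → row (3,3) (3,3) (3,3) (3,3)
That's 5 distinct rows out of 16 strategies.

5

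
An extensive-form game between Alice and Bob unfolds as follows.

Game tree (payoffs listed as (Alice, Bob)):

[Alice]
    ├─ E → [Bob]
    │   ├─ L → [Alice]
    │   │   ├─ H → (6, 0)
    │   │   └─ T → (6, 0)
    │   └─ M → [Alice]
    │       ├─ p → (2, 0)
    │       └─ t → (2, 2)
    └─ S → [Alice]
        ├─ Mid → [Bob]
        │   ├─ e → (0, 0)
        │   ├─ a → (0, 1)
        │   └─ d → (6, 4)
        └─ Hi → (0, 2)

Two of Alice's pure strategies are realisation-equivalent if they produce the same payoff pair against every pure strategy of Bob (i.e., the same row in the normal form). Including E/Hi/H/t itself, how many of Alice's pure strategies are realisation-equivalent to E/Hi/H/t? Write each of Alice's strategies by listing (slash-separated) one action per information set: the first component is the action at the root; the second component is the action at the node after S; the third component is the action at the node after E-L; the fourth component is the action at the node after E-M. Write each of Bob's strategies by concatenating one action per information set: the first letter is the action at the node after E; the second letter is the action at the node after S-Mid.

Row for E/Hi/H/t (columns Le, La, Ld, Me, Ma, Md): (6,0) (6,0) (6,0) (2,2) (2,2) (2,2).
Under E/Hi/H/t, Alice's choice at the node after S can never be reached regardless of what Bob does, so varying those choices leaves every outcome unchanged.
Holding the reachable choices fixed and varying the unreachable one freely already gives 2 equivalent strategies.
Checking the remaining rows, E/Mid/T/t, E/Hi/T/t also happen to give the same payoffs in every column, bringing the total to 4: E/Mid/H/t, E/Mid/T/t, E/Hi/H/t, E/Hi/T/t.

4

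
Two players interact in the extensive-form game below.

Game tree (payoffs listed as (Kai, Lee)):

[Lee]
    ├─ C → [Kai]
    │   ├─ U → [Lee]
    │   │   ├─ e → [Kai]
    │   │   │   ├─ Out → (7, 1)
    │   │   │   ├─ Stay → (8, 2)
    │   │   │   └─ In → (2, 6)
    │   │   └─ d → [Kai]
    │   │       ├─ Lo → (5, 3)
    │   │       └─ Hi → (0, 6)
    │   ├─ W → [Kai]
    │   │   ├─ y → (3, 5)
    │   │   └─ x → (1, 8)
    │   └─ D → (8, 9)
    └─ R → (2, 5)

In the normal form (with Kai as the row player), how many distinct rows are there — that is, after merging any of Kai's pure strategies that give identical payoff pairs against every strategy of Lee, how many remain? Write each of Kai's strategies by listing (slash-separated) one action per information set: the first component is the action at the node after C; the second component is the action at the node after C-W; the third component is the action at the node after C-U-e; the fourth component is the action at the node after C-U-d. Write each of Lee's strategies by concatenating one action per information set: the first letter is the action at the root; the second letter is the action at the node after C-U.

9

Kai has 36 pure strategies: U/y/Out/Lo, U/y/Out/Hi, U/y/Stay/Lo, U/y/Stay/Hi, U/y/In/Lo, U/y/In/Hi, U/x/Out/Lo, U/x/Out/Hi, U/x/Stay/Lo, U/x/Stay/Hi, U/x/In/Lo, U/x/In/Hi, W/y/Out/Lo, W/y/Out/Hi, W/y/Stay/Lo, W/y/Stay/Hi, W/y/In/Lo, W/y/In/Hi, W/x/Out/Lo, W/x/Out/Hi, W/x/Stay/Lo, W/x/Stay/Hi, W/x/In/Lo, W/x/In/Hi, D/y/Out/Lo, D/y/Out/Hi, D/y/Stay/Lo, D/y/Stay/Hi, D/y/In/Lo, D/y/In/Hi, D/x/Out/Lo, D/x/Out/Hi, D/x/Stay/Lo, D/x/Stay/Hi, D/x/In/Lo, D/x/In/Hi. Columns: Ce, Cd, Re, Rd.
{U/y/Out/Lo, U/x/Out/Lo} → row (7,1) (5,3) (2,5) (2,5)
{U/y/Out/Hi, U/x/Out/Hi} → row (7,1) (0,6) (2,5) (2,5)
{U/y/Stay/Lo, U/x/Stay/Lo} → row (8,2) (5,3) (2,5) (2,5)
{U/y/Stay/Hi, U/x/Stay/Hi} → row (8,2) (0,6) (2,5) (2,5)
{U/y/In/Lo, U/x/In/Lo} → row (2,6) (5,3) (2,5) (2,5)
{U/y/In/Hi, U/x/In/Hi} → row (2,6) (0,6) (2,5) (2,5)
{W/y/Out/Lo, W/y/Out/Hi, W/y/Stay/Lo, W/y/Stay/Hi, W/y/In/Lo, W/y/In/Hi} → row (3,5) (3,5) (2,5) (2,5)
{W/x/Out/Lo, W/x/Out/Hi, W/x/Stay/Lo, W/x/Stay/Hi, W/x/In/Lo, W/x/In/Hi} → row (1,8) (1,8) (2,5) (2,5)
{D/y/Out/Lo, D/y/Out/Hi, D/y/Stay/Lo, D/y/Stay/Hi, D/y/In/Lo, D/y/In/Hi, D/x/Out/Lo, D/x/Out/Hi, D/x/Stay/Lo, D/x/Stay/Hi, D/x/In/Lo, D/x/In/Hi} → row (8,9) (8,9) (2,5) (2,5)
That's 9 distinct rows out of 36 strategies.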